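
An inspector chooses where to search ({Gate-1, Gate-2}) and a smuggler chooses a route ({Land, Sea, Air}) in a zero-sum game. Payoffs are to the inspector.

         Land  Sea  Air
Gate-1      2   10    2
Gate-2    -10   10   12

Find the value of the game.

Row minima: Gate-1 → 2, Gate-2 → -10; maximin = 2.
Column maxima: Land → 2, Sea → 10, Air → 12; minimax = 2.
Since maximin = minimax = 2, there is a saddle point and the value is 2.

2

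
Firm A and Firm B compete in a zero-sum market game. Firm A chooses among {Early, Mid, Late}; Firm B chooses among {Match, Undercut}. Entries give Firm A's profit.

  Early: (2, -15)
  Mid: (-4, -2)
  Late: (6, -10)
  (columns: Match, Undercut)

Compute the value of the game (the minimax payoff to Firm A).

Row minima: Early → -15, Mid → -4, Late → -10; maximin = -4.
Column maxima: Match → 6, Undercut → -2; minimax = -2.
-4 ≠ -2, so there is no saddle point; optimal play is mixed.
Early is strictly dominated by Late, so Firm A never plays it.
On the remaining 2×2 (Mid, Late vs Match, Undercut):
Let Firm A play Mid with probability p. Expected payoff against Match: (-4)p + 6(1−p) = −10p + 6; against Undercut: (-2)p + (-10)(1−p) = 8p − 10.
Setting these equal: −10p + 6 = 8p − 10 ⇒ −18p = -16 ⇒ p = 8/9, and the value is (-10)·(8/9) + 6 = -26/9.
For Firm B: with q = P(Match), equating Mid's and Late's payoffs gives −2q − 2 = 16q − 10 ⇒ q = 4/9.

-26/9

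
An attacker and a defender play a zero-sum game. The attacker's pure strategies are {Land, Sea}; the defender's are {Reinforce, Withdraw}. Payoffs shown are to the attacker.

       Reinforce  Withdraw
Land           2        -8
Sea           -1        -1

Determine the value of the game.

Row minima: Land → -8, Sea → -1; maximin = -1.
Column maxima: Reinforce → 2, Withdraw → -1; minimax = -1.
Since maximin = minimax = -1, there is a saddle point and the value is -1.

-1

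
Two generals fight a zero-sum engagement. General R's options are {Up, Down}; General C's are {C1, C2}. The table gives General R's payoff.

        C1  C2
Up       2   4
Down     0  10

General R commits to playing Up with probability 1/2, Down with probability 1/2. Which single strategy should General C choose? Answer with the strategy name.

C1

If General C plays C1, General R's expected payoff is (1/2)·2 + (1/2)·0 = 1.
If General C plays C2, General R's expected payoff is (1/2)·4 + (1/2)·10 = 7.
General C minimizes General R's payoff; the smallest is 1, so the best response is C1.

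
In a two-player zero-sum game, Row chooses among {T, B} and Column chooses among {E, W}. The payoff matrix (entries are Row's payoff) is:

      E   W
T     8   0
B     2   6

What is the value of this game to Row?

4

Row minima: T → 0, B → 2; maximin = 2.
Column maxima: E → 8, W → 6; minimax = 6.
2 ≠ 6, so there is no saddle point; optimal play is mixed.
Let Row play T with probability p. Expected payoff against E: 8p + 2(1−p) = 6p + 2; against W: 0p + 6(1−p) = −6p + 6.
Setting these equal: 6p + 2 = −6p + 6 ⇒ 12p = 4 ⇒ p = 1/3, and the value is (6)·(1/3) + 2 = 4.
For Column: with q = P(E), equating T's and B's payoffs gives 8q = −4q + 6 ⇒ q = 1/2.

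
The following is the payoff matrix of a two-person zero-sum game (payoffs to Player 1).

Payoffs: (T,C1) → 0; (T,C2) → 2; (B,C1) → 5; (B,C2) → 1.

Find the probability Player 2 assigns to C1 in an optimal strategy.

1/6

Row minima: T → 0, B → 1; maximin = 1.
Column maxima: C1 → 5, C2 → 2; minimax = 2.
1 ≠ 2, so there is no saddle point; optimal play is mixed.
Let Player 1 play T with probability p. Expected payoff against C1: 0p + 5(1−p) = −5p + 5; against C2: 2p + 1(1−p) = p + 1.
Setting these equal: −5p + 5 = p + 1 ⇒ −6p = -4 ⇒ p = 2/3, and the value is (-5)·(2/3) + 5 = 5/3.
For Player 2: with q = P(C1), equating T's and B's payoffs gives −2q + 2 = 4q + 1 ⇒ q = 1/6.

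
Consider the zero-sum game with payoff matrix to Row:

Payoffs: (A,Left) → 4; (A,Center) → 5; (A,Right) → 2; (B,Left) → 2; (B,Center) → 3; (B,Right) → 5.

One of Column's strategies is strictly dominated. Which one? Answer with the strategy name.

Center

Left holds Row's payoff strictly below Center in every row: 4 < 5, 2 < 3.
So Center is strictly dominated for Column.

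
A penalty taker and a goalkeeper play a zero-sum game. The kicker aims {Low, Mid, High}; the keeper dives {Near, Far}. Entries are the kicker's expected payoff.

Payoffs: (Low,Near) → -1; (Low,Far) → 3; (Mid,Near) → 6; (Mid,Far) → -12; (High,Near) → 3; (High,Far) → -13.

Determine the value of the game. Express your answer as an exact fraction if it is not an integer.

Row minima: Low → -1, Mid → -12, High → -13; maximin = -1.
Column maxima: Near → 6, Far → 3; minimax = 3.
-1 ≠ 3, so there is no saddle point; optimal play is mixed.
High is strictly dominated by Mid, so the kicker never plays it.
On the remaining 2×2 (Low, Mid vs Near, Far):
Let the kicker play Low with probability p. Expected payoff against Near: (-1)p + 6(1−p) = −7p + 6; against Far: 3p + (-12)(1−p) = 15p − 12.
Setting these equal: −7p + 6 = 15p − 12 ⇒ −22p = -18 ⇒ p = 9/11, and the value is (-7)·(9/11) + 6 = 3/11.
For the keeper: with q = P(Near), equating Low's and Mid's payoffs gives −4q + 3 = 18q − 12 ⇒ q = 15/22.

3/11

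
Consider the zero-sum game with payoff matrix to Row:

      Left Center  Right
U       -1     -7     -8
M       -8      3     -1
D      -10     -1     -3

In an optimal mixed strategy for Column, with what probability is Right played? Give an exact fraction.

1/2

Row minima: U → -8, M → -8, D → -10; maximin = -8.
Column maxima: Left → -1, Center → 3, Right → -1; minimax = -1.
-8 ≠ -1, so there is no saddle point; optimal play is mixed.
D is strictly dominated by M, so Row never plays it.
Center is strictly dominated by Right (it gives Row strictly more in every row), so Column never plays it.
On the remaining 2×2 (U, M vs Left, Right):
Let Row play U with probability p. Expected payoff against Left: (-1)p + (-8)(1−p) = 7p − 8; against Right: (-8)p + (-1)(1−p) = −7p − 1.
Setting these equal: 7p − 8 = −7p − 1 ⇒ 14p = 7 ⇒ p = 1/2, and the value is (7)·(1/2) − 8 = -9/2.
For Column: with q = P(Left), equating U's and M's payoffs gives 7q − 8 = −7q − 1 ⇒ q = 1/2.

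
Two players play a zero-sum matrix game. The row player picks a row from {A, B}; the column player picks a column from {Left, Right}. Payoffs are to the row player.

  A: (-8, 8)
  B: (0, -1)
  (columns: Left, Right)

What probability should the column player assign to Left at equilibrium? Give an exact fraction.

Row minima: A → -8, B → -1; maximin = -1.
Column maxima: Left → 0, Right → 8; minimax = 0.
-1 ≠ 0, so there is no saddle point; optimal play is mixed.
Let the row player play A with probability p. Expected payoff against Left: (-8)p + 0(1−p) = −8p; against Right: 8p + (-1)(1−p) = 9p − 1.
Setting these equal: −8p = 9p − 1 ⇒ −17p = -1 ⇒ p = 1/17, and the value is (-8)·(1/17) = -8/17.
For the column player: with q = P(Left), equating A's and B's payoffs gives −16q + 8 = q − 1 ⇒ q = 9/17.

9/17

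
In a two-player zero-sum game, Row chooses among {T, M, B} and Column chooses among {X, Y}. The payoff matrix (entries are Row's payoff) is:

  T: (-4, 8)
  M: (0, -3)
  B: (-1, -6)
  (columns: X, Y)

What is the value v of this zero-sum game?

-4/5

Row minima: T → -4, M → -3, B → -6; maximin = -3.
Column maxima: X → 0, Y → 8; minimax = 0.
-3 ≠ 0, so there is no saddle point; optimal play is mixed.
B is strictly dominated by M, so Row never plays it.
On the remaining 2×2 (T, M vs X, Y):
Let Row play T with probability p. Expected payoff against X: (-4)p + 0(1−p) = −4p; against Y: 8p + (-3)(1−p) = 11p − 3.
Setting these equal: −4p = 11p − 3 ⇒ −15p = -3 ⇒ p = 1/5, and the value is (-4)·(1/5) = -4/5.
For Column: with q = P(X), equating T's and M's payoffs gives −12q + 8 = 3q − 3 ⇒ q = 11/15.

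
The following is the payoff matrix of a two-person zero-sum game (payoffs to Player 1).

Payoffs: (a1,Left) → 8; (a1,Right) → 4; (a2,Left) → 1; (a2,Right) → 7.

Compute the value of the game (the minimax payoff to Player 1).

26/5

Row minima: a1 → 4, a2 → 1; maximin = 4.
Column maxima: Left → 8, Right → 7; minimax = 7.
4 ≠ 7, so there is no saddle point; optimal play is mixed.
Let Player 1 play a1 with probability p. Expected payoff against Left: 8p + 1(1−p) = 7p + 1; against Right: 4p + 7(1−p) = −3p + 7.
Setting these equal: 7p + 1 = −3p + 7 ⇒ 10p = 6 ⇒ p = 3/5, and the value is (7)·(3/5) + 1 = 26/5.
For Player 2: with q = P(Left), equating a1's and a2's payoffs gives 4q + 4 = −6q + 7 ⇒ q = 3/10.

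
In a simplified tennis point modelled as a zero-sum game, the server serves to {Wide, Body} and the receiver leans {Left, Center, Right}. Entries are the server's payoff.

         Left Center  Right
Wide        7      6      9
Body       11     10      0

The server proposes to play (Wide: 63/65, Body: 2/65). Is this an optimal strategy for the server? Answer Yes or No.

No

Against Left this mix gives (63/65)·7 + (2/65)·11 = 463/65.
Against Center this mix gives (63/65)·6 + (2/65)·10 = 398/65.
Against Right this mix gives (63/65)·9 + (2/65)·0 = 567/65.
The receiver will play Center, holding the server to 398/65. Shifting weight toward the row that does better against Center would raise this floor (the equalizing mix achieves 90/13 against both Center and Right), so the proposed strategy is not optimal.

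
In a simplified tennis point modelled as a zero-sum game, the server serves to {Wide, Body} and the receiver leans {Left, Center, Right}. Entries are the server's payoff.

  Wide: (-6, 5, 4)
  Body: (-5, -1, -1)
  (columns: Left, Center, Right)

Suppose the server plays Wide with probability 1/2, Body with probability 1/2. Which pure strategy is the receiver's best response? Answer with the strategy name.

Left

If the receiver plays Left, the server's expected payoff is (1/2)·(-6) + (1/2)·(-5) = -11/2.
If the receiver plays Center, the server's expected payoff is (1/2)·5 + (1/2)·(-1) = 2.
If the receiver plays Right, the server's expected payoff is (1/2)·4 + (1/2)·(-1) = 3/2.
The receiver minimizes the server's payoff; the smallest is -11/2, so the best response is Left.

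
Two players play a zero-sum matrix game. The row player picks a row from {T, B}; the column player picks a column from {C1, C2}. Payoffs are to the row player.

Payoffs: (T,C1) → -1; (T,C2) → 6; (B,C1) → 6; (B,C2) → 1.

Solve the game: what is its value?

37/12

Row minima: T → -1, B → 1; maximin = 1.
Column maxima: C1 → 6, C2 → 6; minimax = 6.
1 ≠ 6, so there is no saddle point; optimal play is mixed.
Let the row player play T with probability p. Expected payoff against C1: (-1)p + 6(1−p) = −7p + 6; against C2: 6p + 1(1−p) = 5p + 1.
Setting these equal: −7p + 6 = 5p + 1 ⇒ −12p = -5 ⇒ p = 5/12, and the value is (-7)·(5/12) + 6 = 37/12.
For the column player: with q = P(C1), equating T's and B's payoffs gives −7q + 6 = 5q + 1 ⇒ q = 5/12.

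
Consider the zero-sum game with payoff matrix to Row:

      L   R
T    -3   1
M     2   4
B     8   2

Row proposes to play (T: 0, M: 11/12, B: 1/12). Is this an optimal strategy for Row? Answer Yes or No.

Against L this mix gives (11/12)·2 + (1/12)·8 = 5/2.
Against R this mix gives (11/12)·4 + (1/12)·2 = 23/6.
Column will play L, holding Row to 5/2. Shifting weight toward the row that does better against L would raise this floor (the equalizing mix achieves 7/2 against both L and R), so the proposed strategy is not optimal.

No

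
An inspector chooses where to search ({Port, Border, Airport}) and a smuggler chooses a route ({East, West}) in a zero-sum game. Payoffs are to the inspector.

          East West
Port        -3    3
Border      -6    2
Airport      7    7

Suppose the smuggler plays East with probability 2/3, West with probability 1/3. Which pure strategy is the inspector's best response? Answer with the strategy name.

Expected payoff of Port: (2/3)·(-3) + (1/3)·3 = -1.
Expected payoff of Border: (2/3)·(-6) + (1/3)·2 = -10/3.
Expected payoff of Airport: (2/3)·7 + (1/3)·7 = 7.
The largest is 7, so the inspector's best response is Airport.

Airport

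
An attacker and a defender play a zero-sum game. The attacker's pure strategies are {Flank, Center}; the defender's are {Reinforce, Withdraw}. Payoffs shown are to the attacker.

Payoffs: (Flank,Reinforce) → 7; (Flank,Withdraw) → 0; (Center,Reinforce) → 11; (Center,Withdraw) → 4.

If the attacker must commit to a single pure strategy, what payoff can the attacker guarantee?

Row minima: Flank → 0, Center → 4.
The best of these is 4.

4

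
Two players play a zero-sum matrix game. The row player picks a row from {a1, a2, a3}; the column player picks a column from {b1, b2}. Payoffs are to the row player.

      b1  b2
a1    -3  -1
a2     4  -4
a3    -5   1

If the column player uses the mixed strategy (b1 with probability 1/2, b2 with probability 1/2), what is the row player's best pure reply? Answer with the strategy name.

Expected payoff of a1: (1/2)·(-3) + (1/2)·(-1) = -2.
Expected payoff of a2: (1/2)·4 + (1/2)·(-4) = 0.
Expected payoff of a3: (1/2)·(-5) + (1/2)·1 = -2.
The largest is 0, so the row player's best response is a2.

a2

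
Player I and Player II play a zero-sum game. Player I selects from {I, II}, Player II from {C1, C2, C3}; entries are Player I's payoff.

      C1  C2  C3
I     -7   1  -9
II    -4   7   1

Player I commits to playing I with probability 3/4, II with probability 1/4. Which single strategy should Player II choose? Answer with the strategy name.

If Player II plays C1, Player I's expected payoff is (3/4)·(-7) + (1/4)·(-4) = -25/4.
If Player II plays C2, Player I's expected payoff is (3/4)·1 + (1/4)·7 = 5/2.
If Player II plays C3, Player I's expected payoff is (3/4)·(-9) + (1/4)·1 = -13/2.
Player II minimizes Player I's payoff; the smallest is -13/2, so the best response is C3.

C3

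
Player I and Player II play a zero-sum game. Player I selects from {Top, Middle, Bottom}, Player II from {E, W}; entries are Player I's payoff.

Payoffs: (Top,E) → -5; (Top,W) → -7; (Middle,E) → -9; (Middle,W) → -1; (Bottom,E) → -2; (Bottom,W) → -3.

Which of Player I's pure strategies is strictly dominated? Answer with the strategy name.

Top

Bottom gives a strictly higher payoff than Top against every column: -2 > -5, -3 > -7.
So Top is strictly dominated and Player I never plays it.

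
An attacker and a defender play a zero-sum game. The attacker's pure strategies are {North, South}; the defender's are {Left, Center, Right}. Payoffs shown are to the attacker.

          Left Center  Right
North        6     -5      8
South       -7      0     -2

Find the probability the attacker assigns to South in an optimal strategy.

11/18

Row minima: North → -5, South → -7; maximin = -5.
Column maxima: Left → 6, Center → 0, Right → 8; minimax = 0.
-5 ≠ 0, so there is no saddle point; optimal play is mixed.
Right is strictly dominated by Left (it gives the attacker strictly more in every row), so the defender never plays it.
On the remaining 2×2 (North, South vs Left, Center):
Let the attacker play North with probability p. Expected payoff against Left: 6p + (-7)(1−p) = 13p − 7; against Center: (-5)p + 0(1−p) = −5p.
Setting these equal: 13p − 7 = −5p ⇒ 18p = 7 ⇒ p = 7/18, and the value is (13)·(7/18) − 7 = -35/18.
For the defender: with q = P(Left), equating North's and South's payoffs gives 11q − 5 = −7q ⇒ q = 5/18.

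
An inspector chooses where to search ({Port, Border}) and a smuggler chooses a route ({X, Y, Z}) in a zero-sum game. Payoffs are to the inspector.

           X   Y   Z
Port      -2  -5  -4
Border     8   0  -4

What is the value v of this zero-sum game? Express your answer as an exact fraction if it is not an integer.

-4

Row minima: Port → -5, Border → -4; maximin = -4.
Column maxima: X → 8, Y → 0, Z → -4; minimax = -4.
Since maximin = minimax = -4, there is a saddle point and the value is -4.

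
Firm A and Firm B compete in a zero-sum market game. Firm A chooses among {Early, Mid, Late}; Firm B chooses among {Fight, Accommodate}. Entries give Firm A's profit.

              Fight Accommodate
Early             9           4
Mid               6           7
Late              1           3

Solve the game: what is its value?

13/2

Row minima: Early → 4, Mid → 6, Late → 1; maximin = 6.
Column maxima: Fight → 9, Accommodate → 7; minimax = 7.
6 ≠ 7, so there is no saddle point; optimal play is mixed.
Late is strictly dominated by Early, so Firm A never plays it.
On the remaining 2×2 (Early, Mid vs Fight, Accommodate):
Let Firm A play Early with probability p. Expected payoff against Fight: 9p + 6(1−p) = 3p + 6; against Accommodate: 4p + 7(1−p) = −3p + 7.
Setting these equal: 3p + 6 = −3p + 7 ⇒ 6p = 1 ⇒ p = 1/6, and the value is (3)·(1/6) + 6 = 13/2.
For Firm B: with q = P(Fight), equating Early's and Mid's payoffs gives 5q + 4 = −q + 7 ⇒ q = 1/2.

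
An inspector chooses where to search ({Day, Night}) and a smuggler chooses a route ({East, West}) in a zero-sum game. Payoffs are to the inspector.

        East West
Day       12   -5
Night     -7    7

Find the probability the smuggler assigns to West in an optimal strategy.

19/31

Row minima: Day → -5, Night → -7; maximin = -5.
Column maxima: East → 12, West → 7; minimax = 7.
-5 ≠ 7, so there is no saddle point; optimal play is mixed.
Let the inspector play Day with probability p. Expected payoff against East: 12p + (-7)(1−p) = 19p − 7; against West: (-5)p + 7(1−p) = −12p + 7.
Setting these equal: 19p − 7 = −12p + 7 ⇒ 31p = 14 ⇒ p = 14/31, and the value is (19)·(14/31) − 7 = 49/31.
For the smuggler: with q = P(East), equating Day's and Night's payoffs gives 17q − 5 = −14q + 7 ⇒ q = 12/31.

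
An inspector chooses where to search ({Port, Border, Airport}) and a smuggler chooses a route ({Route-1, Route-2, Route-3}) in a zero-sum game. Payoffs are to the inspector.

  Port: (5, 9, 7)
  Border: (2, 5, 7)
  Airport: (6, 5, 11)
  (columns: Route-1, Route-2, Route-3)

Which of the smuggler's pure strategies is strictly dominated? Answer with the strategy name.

Route-1 holds the inspector's payoff strictly below Route-3 in every row: 5 < 7, 2 < 7, 6 < 11.
So Route-3 is strictly dominated for the smuggler.

Route-3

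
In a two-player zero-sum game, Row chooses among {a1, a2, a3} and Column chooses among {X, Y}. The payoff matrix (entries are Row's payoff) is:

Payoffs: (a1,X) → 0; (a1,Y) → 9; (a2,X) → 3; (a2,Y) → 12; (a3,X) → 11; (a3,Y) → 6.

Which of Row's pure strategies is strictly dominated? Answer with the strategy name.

a1

a2 gives a strictly higher payoff than a1 against every column: 3 > 0, 12 > 9.
So a1 is strictly dominated and Row never plays it.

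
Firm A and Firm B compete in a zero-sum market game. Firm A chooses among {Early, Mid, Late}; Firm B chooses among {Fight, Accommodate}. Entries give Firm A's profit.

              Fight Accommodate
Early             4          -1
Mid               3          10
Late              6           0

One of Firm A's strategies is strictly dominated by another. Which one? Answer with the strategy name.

Early

Late gives a strictly higher payoff than Early against every column: 6 > 4, 0 > -1.
So Early is strictly dominated and Firm A never plays it.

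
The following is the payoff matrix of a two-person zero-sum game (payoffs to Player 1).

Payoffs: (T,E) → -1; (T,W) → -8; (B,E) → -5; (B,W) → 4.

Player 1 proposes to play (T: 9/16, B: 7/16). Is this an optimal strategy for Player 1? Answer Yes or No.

Against E this mix gives (9/16)·(-1) + (7/16)·(-5) = -11/4.
Against W this mix gives (9/16)·(-8) + (7/16)·4 = -11/4.
All of Player 2's active replies (E, W) yield -11/4, and no column does worse for Player 1. The mix makes Player 2 indifferent and guarantees -11/4, so it is optimal.

Yes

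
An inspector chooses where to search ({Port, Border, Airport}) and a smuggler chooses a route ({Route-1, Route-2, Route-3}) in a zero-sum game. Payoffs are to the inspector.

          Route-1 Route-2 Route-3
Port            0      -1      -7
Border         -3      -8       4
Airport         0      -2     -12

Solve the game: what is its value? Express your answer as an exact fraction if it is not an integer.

Row minima: Port → -7, Border → -8, Airport → -12; maximin = -7.
Column maxima: Route-1 → 0, Route-2 → -1, Route-3 → 4; minimax = -1.
-7 ≠ -1, so there is no saddle point; optimal play is mixed.
Route-1 is strictly dominated by Route-2 (it gives the inspector strictly more in every row), so the smuggler never plays it.
With Route-1 eliminated, Airport is strictly dominated by Port (Port gives the inspector strictly more in every remaining column), so the inspector never plays it.
On the remaining 2×2 (Port, Border vs Route-2, Route-3):
Let the inspector play Port with probability p. Expected payoff against Route-2: (-1)p + (-8)(1−p) = 7p − 8; against Route-3: (-7)p + 4(1−p) = −11p + 4.
Setting these equal: 7p − 8 = −11p + 4 ⇒ 18p = 12 ⇒ p = 2/3, and the value is (7)·(2/3) − 8 = -10/3.
For the smuggler: with q = P(Route-2), equating Port's and Border's payoffs gives 6q − 7 = −12q + 4 ⇒ q = 11/18.

-10/3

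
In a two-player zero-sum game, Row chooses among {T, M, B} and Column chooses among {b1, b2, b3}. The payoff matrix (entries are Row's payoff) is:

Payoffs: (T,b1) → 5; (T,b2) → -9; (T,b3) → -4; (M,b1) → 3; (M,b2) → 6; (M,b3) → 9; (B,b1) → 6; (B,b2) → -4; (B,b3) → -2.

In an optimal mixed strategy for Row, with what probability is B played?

Row minima: T → -9, M → 3, B → -4; maximin = 3.
Column maxima: b1 → 6, b2 → 6, b3 → 9; minimax = 6.
3 ≠ 6, so there is no saddle point; optimal play is mixed.
T is strictly dominated by B, so Row never plays it.
b3 is strictly dominated by b2 (it gives Row strictly more in every row), so Column never plays it.
On the remaining 2×2 (M, B vs b1, b2):
Let Row play M with probability p. Expected payoff against b1: 3p + 6(1−p) = −3p + 6; against b2: 6p + (-4)(1−p) = 10p − 4.
Setting these equal: −3p + 6 = 10p − 4 ⇒ −13p = -10 ⇒ p = 10/13, and the value is (-3)·(10/13) + 6 = 48/13.
For Column: with q = P(b1), equating M's and B's payoffs gives −3q + 6 = 10q − 4 ⇒ q = 10/13.

3/13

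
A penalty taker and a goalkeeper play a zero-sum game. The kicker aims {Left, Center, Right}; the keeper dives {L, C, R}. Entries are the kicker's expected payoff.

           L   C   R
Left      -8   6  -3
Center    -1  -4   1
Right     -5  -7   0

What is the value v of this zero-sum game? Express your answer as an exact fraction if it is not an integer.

-38/17

Row minima: Left → -8, Center → -4, Right → -7; maximin = -4.
Column maxima: L → -1, C → 6, R → 1; minimax = -1.
-4 ≠ -1, so there is no saddle point; optimal play is mixed.
Right is strictly dominated by Center, so the kicker never plays it.
R is strictly dominated by L (it gives the kicker strictly more in every row), so the keeper never plays it.
On the remaining 2×2 (Left, Center vs L, C):
Let the kicker play Left with probability p. Expected payoff against L: (-8)p + (-1)(1−p) = −7p − 1; against C: 6p + (-4)(1−p) = 10p − 4.
Setting these equal: −7p − 1 = 10p − 4 ⇒ −17p = -3 ⇒ p = 3/17, and the value is (-7)·(3/17) − 1 = -38/17.
For the keeper: with q = P(L), equating Left's and Center's payoffs gives −14q + 6 = 3q − 4 ⇒ q = 10/17.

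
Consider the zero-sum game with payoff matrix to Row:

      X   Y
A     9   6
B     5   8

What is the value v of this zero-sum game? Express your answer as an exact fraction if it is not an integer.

7

Row minima: A → 6, B → 5; maximin = 6.
Column maxima: X → 9, Y → 8; minimax = 8.
6 ≠ 8, so there is no saddle point; optimal play is mixed.
Let Row play A with probability p. Expected payoff against X: 9p + 5(1−p) = 4p + 5; against Y: 6p + 8(1−p) = −2p + 8.
Setting these equal: 4p + 5 = −2p + 8 ⇒ 6p = 3 ⇒ p = 1/2, and the value is (4)·(1/2) + 5 = 7.
For Column: with q = P(X), equating A's and B's payoffs gives 3q + 6 = −3q + 8 ⇒ q = 1/3.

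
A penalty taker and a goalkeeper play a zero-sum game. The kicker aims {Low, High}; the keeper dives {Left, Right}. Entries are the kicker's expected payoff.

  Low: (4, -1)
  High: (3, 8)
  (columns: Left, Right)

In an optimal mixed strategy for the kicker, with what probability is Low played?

1/2

Row minima: Low → -1, High → 3; maximin = 3.
Column maxima: Left → 4, Right → 8; minimax = 4.
3 ≠ 4, so there is no saddle point; optimal play is mixed.
Let the kicker play Low with probability p. Expected payoff against Left: 4p + 3(1−p) = p + 3; against Right: (-1)p + 8(1−p) = −9p + 8.
Setting these equal: p + 3 = −9p + 8 ⇒ 10p = 5 ⇒ p = 1/2, and the value is (1)·(1/2) + 3 = 7/2.
For the keeper: with q = P(Left), equating Low's and High's payoffs gives 5q − 1 = −5q + 8 ⇒ q = 9/10.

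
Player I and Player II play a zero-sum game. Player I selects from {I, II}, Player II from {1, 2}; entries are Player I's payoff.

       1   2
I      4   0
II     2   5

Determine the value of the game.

Row minima: I → 0, II → 2; maximin = 2.
Column maxima: 1 → 4, 2 → 5; minimax = 4.
2 ≠ 4, so there is no saddle point; optimal play is mixed.
Let Player I play I with probability p. Expected payoff against 1: 4p + 2(1−p) = 2p + 2; against 2: 0p + 5(1−p) = −5p + 5.
Setting these equal: 2p + 2 = −5p + 5 ⇒ 7p = 3 ⇒ p = 3/7, and the value is (2)·(3/7) + 2 = 20/7.
For Player II: with q = P(1), equating I's and II's payoffs gives 4q = −3q + 5 ⇒ q = 5/7.

20/7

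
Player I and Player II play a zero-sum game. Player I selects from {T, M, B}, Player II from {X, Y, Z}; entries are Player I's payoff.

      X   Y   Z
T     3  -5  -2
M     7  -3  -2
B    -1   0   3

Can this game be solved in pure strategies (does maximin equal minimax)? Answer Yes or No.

No

Row minima: T → -5, M → -3, B → -1; maximin = -1.
Column maxima: X → 7, Y → 0, Z → 3; minimax = 0.
-1 ≠ 0, so no pure-strategy equilibrium exists.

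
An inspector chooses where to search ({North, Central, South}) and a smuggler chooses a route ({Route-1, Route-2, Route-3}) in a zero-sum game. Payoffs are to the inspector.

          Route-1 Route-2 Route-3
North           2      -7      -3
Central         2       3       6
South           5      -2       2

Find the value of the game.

Row minima: North → -7, Central → 2, South → -2; maximin = 2.
Column maxima: Route-1 → 5, Route-2 → 3, Route-3 → 6; minimax = 3.
2 ≠ 3, so there is no saddle point; optimal play is mixed.
North is strictly dominated by South, so the inspector never plays it.
Route-3 is strictly dominated by Route-2 (it gives the inspector strictly more in every row), so the smuggler never plays it.
On the remaining 2×2 (Central, South vs Route-1, Route-2):
Let the inspector play Central with probability p. Expected payoff against Route-1: 2p + 5(1−p) = −3p + 5; against Route-2: 3p + (-2)(1−p) = 5p − 2.
Setting these equal: −3p + 5 = 5p − 2 ⇒ −8p = -7 ⇒ p = 7/8, and the value is (-3)·(7/8) + 5 = 19/8.
For the smuggler: with q = P(Route-1), equating Central's and South's payoffs gives −q + 3 = 7q − 2 ⇒ q = 5/8.

19/8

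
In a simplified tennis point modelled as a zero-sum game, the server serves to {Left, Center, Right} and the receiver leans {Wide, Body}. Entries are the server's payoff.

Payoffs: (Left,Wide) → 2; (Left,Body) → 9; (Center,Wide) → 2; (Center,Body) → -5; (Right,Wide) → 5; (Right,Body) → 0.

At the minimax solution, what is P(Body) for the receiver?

Row minima: Left → 2, Center → -5, Right → 0; maximin = 2.
Column maxima: Wide → 5, Body → 9; minimax = 5.
2 ≠ 5, so there is no saddle point; optimal play is mixed.
Center is strictly dominated by Right, so the server never plays it.
On the remaining 2×2 (Left, Right vs Wide, Body):
Let the server play Left with probability p. Expected payoff against Wide: 2p + 5(1−p) = −3p + 5; against Body: 9p + 0(1−p) = 9p.
Setting these equal: −3p + 5 = 9p ⇒ −12p = -5 ⇒ p = 5/12, and the value is (-3)·(5/12) + 5 = 15/4.
For the receiver: with q = P(Wide), equating Left's and Right's payoffs gives −7q + 9 = 5q ⇒ q = 3/4.

1/4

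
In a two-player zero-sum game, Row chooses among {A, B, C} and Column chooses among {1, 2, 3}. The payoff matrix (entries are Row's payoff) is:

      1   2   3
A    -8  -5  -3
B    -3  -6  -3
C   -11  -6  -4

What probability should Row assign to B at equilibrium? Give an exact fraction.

Row minima: A → -8, B → -6, C → -11; maximin = -6.
Column maxima: 1 → -3, 2 → -5, 3 → -3; minimax = -5.
-6 ≠ -5, so there is no saddle point; optimal play is mixed.
C is strictly dominated by A, so Row never plays it.
3 is strictly dominated by 2 (it gives Row strictly more in every row), so Column never plays it.
On the remaining 2×2 (A, B vs 1, 2):
Let Row play A with probability p. Expected payoff against 1: (-8)p + (-3)(1−p) = −5p − 3; against 2: (-5)p + (-6)(1−p) = p − 6.
Setting these equal: −5p − 3 = p − 6 ⇒ −6p = -3 ⇒ p = 1/2, and the value is (-5)·(1/2) − 3 = -11/2.
For Column: with q = P(1), equating A's and B's payoffs gives −3q − 5 = 3q − 6 ⇒ q = 1/6.

1/2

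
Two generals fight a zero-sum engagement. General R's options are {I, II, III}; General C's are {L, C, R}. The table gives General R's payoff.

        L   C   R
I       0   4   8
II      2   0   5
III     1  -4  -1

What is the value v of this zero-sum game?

Row minima: I → 0, II → 0, III → -4; maximin = 0.
Column maxima: L → 2, C → 4, R → 8; minimax = 2.
0 ≠ 2, so there is no saddle point; optimal play is mixed.
III is strictly dominated by II, so General R never plays it.
With III eliminated, R is strictly dominated by L (it gives General R strictly more in every remaining row), so General C never plays it.
On the remaining 2×2 (I, II vs L, C):
Let General R play I with probability p. Expected payoff against L: 0p + 2(1−p) = −2p + 2; against C: 4p + 0(1−p) = 4p.
Setting these equal: −2p + 2 = 4p ⇒ −6p = -2 ⇒ p = 1/3, and the value is (-2)·(1/3) + 2 = 4/3.
For General C: with q = P(L), equating I's and II's payoffs gives −4q + 4 = 2q ⇒ q = 2/3.

4/3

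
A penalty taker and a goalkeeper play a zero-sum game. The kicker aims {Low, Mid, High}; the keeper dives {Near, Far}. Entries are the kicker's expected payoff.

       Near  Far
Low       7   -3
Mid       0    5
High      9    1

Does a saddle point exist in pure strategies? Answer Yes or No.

No

Row minima: Low → -3, Mid → 0, High → 1; maximin = 1.
Column maxima: Near → 9, Far → 5; minimax = 5.
1 ≠ 5, so no pure-strategy equilibrium exists.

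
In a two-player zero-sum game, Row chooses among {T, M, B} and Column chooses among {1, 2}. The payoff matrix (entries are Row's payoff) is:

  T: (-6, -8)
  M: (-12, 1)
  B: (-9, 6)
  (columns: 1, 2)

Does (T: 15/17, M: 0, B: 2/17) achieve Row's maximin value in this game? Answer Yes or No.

Yes

Against 1 this mix gives (15/17)·(-6) + (2/17)·(-9) = -108/17.
Against 2 this mix gives (15/17)·(-8) + (2/17)·6 = -108/17.
All of Column's active replies (1, 2) yield -108/17, and no column does worse for Row. The mix makes Column indifferent and guarantees -108/17, so it is optimal.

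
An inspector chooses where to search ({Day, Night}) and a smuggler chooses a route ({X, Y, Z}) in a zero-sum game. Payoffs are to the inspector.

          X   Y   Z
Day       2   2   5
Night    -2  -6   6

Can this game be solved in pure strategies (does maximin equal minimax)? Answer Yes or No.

Row minima: Day → 2, Night → -6; maximin = 2.
Column maxima: X → 2, Y → 2, Z → 6; minimax = 2.
maximin = minimax = 2, so a saddle point exists.

Yes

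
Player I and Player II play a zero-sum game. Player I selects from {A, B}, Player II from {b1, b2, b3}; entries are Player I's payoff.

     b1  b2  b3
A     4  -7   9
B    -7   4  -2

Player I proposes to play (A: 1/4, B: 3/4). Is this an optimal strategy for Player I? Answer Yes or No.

No

Against b1 this mix gives (1/4)·4 + (3/4)·(-7) = -17/4.
Against b2 this mix gives (1/4)·(-7) + (3/4)·4 = 5/4.
Against b3 this mix gives (1/4)·9 + (3/4)·(-2) = 3/4.
Player II will play b1, holding Player I to -17/4. Shifting weight toward the row that does better against b1 would raise this floor (the equalizing mix achieves -3/2 against both b1 and b2), so the proposed strategy is not optimal.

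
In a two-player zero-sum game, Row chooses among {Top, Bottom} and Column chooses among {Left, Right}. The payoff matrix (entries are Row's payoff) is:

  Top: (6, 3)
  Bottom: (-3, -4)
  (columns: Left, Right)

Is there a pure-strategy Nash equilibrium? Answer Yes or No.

Yes

Row minima: Top → 3, Bottom → -4; maximin = 3.
Column maxima: Left → 6, Right → 3; minimax = 3.
maximin = minimax = 3, so a saddle point exists.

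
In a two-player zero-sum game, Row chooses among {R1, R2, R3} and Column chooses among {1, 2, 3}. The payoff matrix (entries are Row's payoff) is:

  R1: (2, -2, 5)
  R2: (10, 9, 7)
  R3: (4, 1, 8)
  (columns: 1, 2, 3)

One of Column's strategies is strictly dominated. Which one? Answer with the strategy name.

1

2 holds Row's payoff strictly below 1 in every row: -2 < 2, 9 < 10, 1 < 4.
So 1 is strictly dominated for Column.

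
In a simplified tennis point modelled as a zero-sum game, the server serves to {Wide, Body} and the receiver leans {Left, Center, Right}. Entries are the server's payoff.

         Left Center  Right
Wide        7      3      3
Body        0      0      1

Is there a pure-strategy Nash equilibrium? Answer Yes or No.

Row minima: Wide → 3, Body → 0; maximin = 3.
Column maxima: Left → 7, Center → 3, Right → 3; minimax = 3.
maximin = minimax = 3, so a saddle point exists.

Yes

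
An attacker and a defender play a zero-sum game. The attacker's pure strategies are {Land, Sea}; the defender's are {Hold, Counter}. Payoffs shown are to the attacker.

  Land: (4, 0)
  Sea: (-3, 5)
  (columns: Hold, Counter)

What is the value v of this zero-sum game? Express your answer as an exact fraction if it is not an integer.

Row minima: Land → 0, Sea → -3; maximin = 0.
Column maxima: Hold → 4, Counter → 5; minimax = 4.
0 ≠ 4, so there is no saddle point; optimal play is mixed.
Let the attacker play Land with probability p. Expected payoff against Hold: 4p + (-3)(1−p) = 7p − 3; against Counter: 0p + 5(1−p) = −5p + 5.
Setting these equal: 7p − 3 = −5p + 5 ⇒ 12p = 8 ⇒ p = 2/3, and the value is (7)·(2/3) − 3 = 5/3.
For the defender: with q = P(Hold), equating Land's and Sea's payoffs gives 4q = −8q + 5 ⇒ q = 5/12.

5/3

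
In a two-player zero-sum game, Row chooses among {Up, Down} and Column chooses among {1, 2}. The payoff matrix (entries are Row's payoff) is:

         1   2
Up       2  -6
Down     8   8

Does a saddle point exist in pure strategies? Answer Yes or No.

Yes

Row minima: Up → -6, Down → 8; maximin = 8.
Column maxima: 1 → 8, 2 → 8; minimax = 8.
maximin = minimax = 8, so a saddle point exists.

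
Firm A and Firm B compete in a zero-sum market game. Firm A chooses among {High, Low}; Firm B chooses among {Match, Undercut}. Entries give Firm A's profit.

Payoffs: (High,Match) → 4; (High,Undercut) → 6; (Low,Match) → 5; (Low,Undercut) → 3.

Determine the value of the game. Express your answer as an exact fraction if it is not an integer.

9/2

Row minima: High → 4, Low → 3; maximin = 4.
Column maxima: Match → 5, Undercut → 6; minimax = 5.
4 ≠ 5, so there is no saddle point; optimal play is mixed.
Let Firm A play High with probability p. Expected payoff against Match: 4p + 5(1−p) = −p + 5; against Undercut: 6p + 3(1−p) = 3p + 3.
Setting these equal: −p + 5 = 3p + 3 ⇒ −4p = -2 ⇒ p = 1/2, and the value is (-1)·(1/2) + 5 = 9/2.
For Firm B: with q = P(Match), equating High's and Low's payoffs gives −2q + 6 = 2q + 3 ⇒ q = 3/4.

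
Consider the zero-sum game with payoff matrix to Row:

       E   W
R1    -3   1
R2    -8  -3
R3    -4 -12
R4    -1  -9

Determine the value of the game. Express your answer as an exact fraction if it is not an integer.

Row minima: R1 → -3, R2 → -8, R3 → -12, R4 → -9; maximin = -3.
Column maxima: E → -1, W → 1; minimax = -1.
-3 ≠ -1, so there is no saddle point; optimal play is mixed.
R2 is strictly dominated by R1, so Row never plays it.
R3 is strictly dominated by R1, so Row never plays it.
On the remaining 2×2 (R1, R4 vs E, W):
Let Row play R1 with probability p. Expected payoff against E: (-3)p + (-1)(1−p) = −2p − 1; against W: 1p + (-9)(1−p) = 10p − 9.
Setting these equal: −2p − 1 = 10p − 9 ⇒ −12p = -8 ⇒ p = 2/3, and the value is (-2)·(2/3) − 1 = -7/3.
For Column: with q = P(E), equating R1's and R4's payoffs gives −4q + 1 = 8q − 9 ⇒ q = 5/6.

-7/3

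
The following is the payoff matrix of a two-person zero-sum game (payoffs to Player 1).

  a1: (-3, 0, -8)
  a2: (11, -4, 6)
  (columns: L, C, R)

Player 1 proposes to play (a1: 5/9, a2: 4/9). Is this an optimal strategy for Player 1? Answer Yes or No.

Against L this mix gives (5/9)·(-3) + (4/9)·11 = 29/9.
Against C this mix gives (5/9)·0 + (4/9)·(-4) = -16/9.
Against R this mix gives (5/9)·(-8) + (4/9)·6 = -16/9.
All of Player 2's active replies (C, R) yield -16/9, and no column does worse for Player 1. The mix makes Player 2 indifferent and guarantees -16/9, so it is optimal.

Yes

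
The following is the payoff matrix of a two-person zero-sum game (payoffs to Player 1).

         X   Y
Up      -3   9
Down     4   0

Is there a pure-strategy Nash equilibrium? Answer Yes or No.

No

Row minima: Up → -3, Down → 0; maximin = 0.
Column maxima: X → 4, Y → 9; minimax = 4.
0 ≠ 4, so no pure-strategy equilibrium exists.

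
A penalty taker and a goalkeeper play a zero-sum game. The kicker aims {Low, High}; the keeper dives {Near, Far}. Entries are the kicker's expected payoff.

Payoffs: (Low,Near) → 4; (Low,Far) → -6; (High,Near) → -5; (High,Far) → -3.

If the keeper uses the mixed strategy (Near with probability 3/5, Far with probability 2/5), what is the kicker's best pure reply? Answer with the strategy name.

Low

Expected payoff of Low: (3/5)·4 + (2/5)·(-6) = 0.
Expected payoff of High: (3/5)·(-5) + (2/5)·(-3) = -21/5.
The largest is 0, so the kicker's best response is Low.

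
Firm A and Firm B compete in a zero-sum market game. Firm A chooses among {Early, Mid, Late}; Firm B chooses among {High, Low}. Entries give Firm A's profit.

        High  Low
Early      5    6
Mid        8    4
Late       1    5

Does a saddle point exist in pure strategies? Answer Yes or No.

Row minima: Early → 5, Mid → 4, Late → 1; maximin = 5.
Column maxima: High → 8, Low → 6; minimax = 6.
5 ≠ 6, so no pure-strategy equilibrium exists.

No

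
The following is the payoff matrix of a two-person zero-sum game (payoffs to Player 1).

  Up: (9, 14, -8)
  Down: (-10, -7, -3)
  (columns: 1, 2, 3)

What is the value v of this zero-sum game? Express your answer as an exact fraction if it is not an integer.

-107/24

Row minima: Up → -8, Down → -10; maximin = -8.
Column maxima: 1 → 9, 2 → 14, 3 → -3; minimax = -3.
-8 ≠ -3, so there is no saddle point; optimal play is mixed.
2 is strictly dominated by 1 (it gives Player 1 strictly more in every row), so Player 2 never plays it.
On the remaining 2×2 (Up, Down vs 1, 3):
Let Player 1 play Up with probability p. Expected payoff against 1: 9p + (-10)(1−p) = 19p − 10; against 3: (-8)p + (-3)(1−p) = −5p − 3.
Setting these equal: 19p − 10 = −5p − 3 ⇒ 24p = 7 ⇒ p = 7/24, and the value is (19)·(7/24) − 10 = -107/24.
For Player 2: with q = P(1), equating Up's and Down's payoffs gives 17q − 8 = −7q − 3 ⇒ q = 5/24.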